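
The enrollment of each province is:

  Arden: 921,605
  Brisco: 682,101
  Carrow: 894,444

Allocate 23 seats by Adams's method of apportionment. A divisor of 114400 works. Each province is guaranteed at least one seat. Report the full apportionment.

Arden 9, Brisco 6, Carrow 8

With modified divisor 114400: modified quotas Arden 8.056, Brisco 5.962, Carrow 7.819.
Rounding up: Arden 9, Brisco 6, Carrow 8 (total 23).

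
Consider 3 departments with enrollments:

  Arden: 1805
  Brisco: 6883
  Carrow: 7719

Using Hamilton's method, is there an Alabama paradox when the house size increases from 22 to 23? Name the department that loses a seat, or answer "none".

At 22 seats: Arden 3, Brisco 9, Carrow 10.
At 23 seats: Arden 2, Brisco 10, Carrow 11.
Arden drops from 3 to 2.

Arden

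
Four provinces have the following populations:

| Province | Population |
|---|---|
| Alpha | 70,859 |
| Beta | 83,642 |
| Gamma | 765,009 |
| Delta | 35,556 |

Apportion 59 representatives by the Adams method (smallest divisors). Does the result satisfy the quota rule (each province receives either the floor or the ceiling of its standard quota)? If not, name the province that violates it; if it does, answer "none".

Standard quotas: Alpha 4.377, Beta 5.167, Gamma 47.259, Delta 2.197.
Adams allocation: Alpha 5, Beta 5, Gamma 46, Delta 3.
Gamma has quota 47.259 (lower 47, upper 48) but receives 46 — outside the quota interval.

Gamma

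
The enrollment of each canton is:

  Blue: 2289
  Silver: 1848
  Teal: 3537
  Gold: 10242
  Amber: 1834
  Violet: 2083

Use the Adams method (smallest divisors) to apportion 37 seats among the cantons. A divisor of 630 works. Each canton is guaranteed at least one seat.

With modified divisor 630: modified quotas Blue 3.633, Silver 2.933, Teal 5.614, Gold 16.257, Amber 2.911, Violet 3.306.
Rounding up: Blue 4, Silver 3, Teal 6, Gold 17, Amber 3, Violet 4 (total 37).

Blue=4; Silver=3; Teal=6; Gold=17; Amber=3; Violet=4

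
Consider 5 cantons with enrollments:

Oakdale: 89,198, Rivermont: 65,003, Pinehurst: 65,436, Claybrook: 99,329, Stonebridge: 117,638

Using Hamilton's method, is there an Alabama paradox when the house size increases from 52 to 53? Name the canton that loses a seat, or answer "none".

none

At 52 seats: Oakdale 10, Rivermont 8, Pinehurst 8, Claybrook 12, Stonebridge 14.
At 53 seats: Oakdale 11, Rivermont 8, Pinehurst 8, Claybrook 12, Stonebridge 14.
No canton's allocation decreased.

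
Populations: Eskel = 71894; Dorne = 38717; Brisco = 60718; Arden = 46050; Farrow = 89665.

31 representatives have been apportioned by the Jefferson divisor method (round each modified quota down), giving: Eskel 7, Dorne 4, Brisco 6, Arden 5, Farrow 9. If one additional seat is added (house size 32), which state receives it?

Priority for the next seat is population ÷ (current seats + 1).
Priorities: Eskel 8986.750, Dorne 7743.400, Brisco 8674.000, Arden 7675.000, Farrow 8966.500.
Highest priority: Eskel.

Eskel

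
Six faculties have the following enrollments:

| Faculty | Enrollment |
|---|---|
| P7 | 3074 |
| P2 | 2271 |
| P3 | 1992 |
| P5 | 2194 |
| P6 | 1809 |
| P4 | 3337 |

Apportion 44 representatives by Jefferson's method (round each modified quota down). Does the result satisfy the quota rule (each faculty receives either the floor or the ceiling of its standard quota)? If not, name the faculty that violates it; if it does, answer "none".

none

Standard quotas: P7 9.216, P2 6.808, P3 5.972, P5 6.577, P6 5.423, P4 10.004.
Jefferson allocation: P7 9, P2 7, P3 6, P5 7, P6 5, P4 10.
Every allocation lies between the lower and upper quota.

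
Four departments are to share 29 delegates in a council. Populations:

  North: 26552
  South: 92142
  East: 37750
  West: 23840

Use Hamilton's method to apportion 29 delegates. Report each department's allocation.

The standard divisor is 180284/29 ≈ 6216.69.
Standard quotas: North 4.2711, South 14.8217, East 6.0724, West 3.8348.
Lower quotas: North 4, South 14, East 6, West 3 (sum 27, leaving 2 seats).
Remainders in descending order: West 0.8348, South 0.8217, North 0.2711, East 0.0724.
The surplus seats go to West, South.

North: 4; South: 15; East: 6; West: 4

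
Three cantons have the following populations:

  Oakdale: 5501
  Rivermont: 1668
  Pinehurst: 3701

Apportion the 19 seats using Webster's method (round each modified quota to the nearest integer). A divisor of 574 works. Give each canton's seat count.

With modified divisor 574: modified quotas Oakdale 9.584, Rivermont 2.906, Pinehurst 6.448.
Rounding to the nearest integer: Oakdale 10, Rivermont 3, Pinehurst 6 (total 19).

Oakdale 10, Rivermont 3, Pinehurst 6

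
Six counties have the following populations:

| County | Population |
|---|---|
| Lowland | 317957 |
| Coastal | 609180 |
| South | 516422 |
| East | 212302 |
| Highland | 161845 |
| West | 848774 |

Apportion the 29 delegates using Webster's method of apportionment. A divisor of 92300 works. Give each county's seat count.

With modified divisor 92300: modified quotas Lowland 3.445, Coastal 6.600, South 5.595, East 2.300, Highland 1.753, West 9.196.
Rounding to the nearest integer: Lowland 3, Coastal 7, South 6, East 2, Highland 2, West 9 (total 29).

Lowland 3; Coastal 7; South 6; East 2; Highland 2; West 9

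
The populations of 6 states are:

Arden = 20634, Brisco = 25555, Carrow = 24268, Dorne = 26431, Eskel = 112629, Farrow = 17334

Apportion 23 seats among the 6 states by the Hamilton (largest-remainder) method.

Total 226851; standard divisor 226851/23 ≈ 9863.087.
Standard quotas: Arden 2.0920, Brisco 2.5910, Carrow 2.4605, Dorne 2.6798, Eskel 11.4192, Farrow 1.7575.
Lower quotas: Arden 2, Brisco 2, Carrow 2, Dorne 2, Eskel 11, Farrow 1 (sum 20, leaving 3 seats).
Remainders in descending order: Farrow 0.7575, Dorne 0.6798, Brisco 0.5910, Carrow 0.4605, Eskel 0.4192, Arden 0.0920.
Largest remainders: Farrow, Dorne, Brisco receive the extra seats.

Arden=2, Brisco=3, Carrow=2, Dorne=3, Eskel=11, Farrow=2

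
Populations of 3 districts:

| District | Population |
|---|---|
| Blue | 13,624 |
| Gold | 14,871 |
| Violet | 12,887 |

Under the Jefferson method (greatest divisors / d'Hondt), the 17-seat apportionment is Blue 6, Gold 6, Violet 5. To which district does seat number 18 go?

Violet

Priority for the next seat is population ÷ (current seats + 1).
Priorities: Blue 1946.286, Gold 2124.429, Violet 2147.833.
Highest priority: Violet.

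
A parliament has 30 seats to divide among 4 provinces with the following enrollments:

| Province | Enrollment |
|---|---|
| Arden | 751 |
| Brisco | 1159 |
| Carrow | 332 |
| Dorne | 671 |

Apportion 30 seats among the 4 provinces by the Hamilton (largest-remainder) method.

The standard divisor is 2913/30 ≈ 97.1.
Standard quotas: Arden 7.734, Brisco 11.936, Carrow 3.419, Dorne 6.910.
Lower quotas: Arden 7, Brisco 11, Carrow 3, Dorne 6 (sum 27, leaving 3 seats).
Remainders in descending order: Brisco 0.936, Dorne 0.910, Arden 0.734, Carrow 0.419.
Largest remainders: Brisco, Dorne, Arden receive the extra seats.

Arden: 8, Brisco: 12, Carrow: 3, Dorne: 7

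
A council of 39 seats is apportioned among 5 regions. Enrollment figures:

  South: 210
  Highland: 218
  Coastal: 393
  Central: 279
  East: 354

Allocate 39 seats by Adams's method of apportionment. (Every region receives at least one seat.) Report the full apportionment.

Standard divisor 1454/39 ≈ 37.282; standard quotas: South 5.633, Highland 5.847, Coastal 10.541, Central 7.483, East 9.495.
Rounding up gives 6, 6, 11, 8, 10 = 41 seats, so the divisor must be adjusted.
With modified divisor 39.6: modified quotas South 5.303, Highland 5.505, Coastal 9.924, Central 7.045, East 8.939.
Rounding up: South 6, Highland 6, Coastal 10, Central 8, East 9 (total 39).

South 6, Highland 6, Coastal 10, Central 8, East 9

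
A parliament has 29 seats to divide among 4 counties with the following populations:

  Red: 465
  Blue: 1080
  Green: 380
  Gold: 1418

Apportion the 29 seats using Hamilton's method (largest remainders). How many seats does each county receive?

Red=4; Blue=10; Green=3; Gold=12

Total 3343; standard divisor 3343/29 ≈ 115.276.
Standard quotas: Red 4.034, Blue 9.369, Green 3.296, Gold 12.301.
Lower quotas: Red 4, Blue 9, Green 3, Gold 12 (sum 28, leaving 1 seat).
Remainders in descending order: Blue 0.369, Gold 0.301, Green 0.296, Red 0.034.
The surplus seat goes to Blue.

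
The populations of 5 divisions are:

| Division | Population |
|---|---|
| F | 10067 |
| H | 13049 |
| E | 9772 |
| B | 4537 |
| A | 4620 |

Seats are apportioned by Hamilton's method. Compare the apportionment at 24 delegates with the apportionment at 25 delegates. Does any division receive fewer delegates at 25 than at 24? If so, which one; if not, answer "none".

B

At 24 seats: F 6, H 7, E 5, B 3, A 3.
At 25 seats: F 6, H 8, E 6, B 2, A 3.
B drops from 3 to 2.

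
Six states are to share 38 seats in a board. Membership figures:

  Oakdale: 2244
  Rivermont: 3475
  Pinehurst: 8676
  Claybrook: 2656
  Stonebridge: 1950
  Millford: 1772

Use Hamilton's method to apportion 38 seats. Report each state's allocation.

Total 20773; standard divisor 20773/38 ≈ 546.658.
Standard quotas: Oakdale 4.1049, Rivermont 6.3568, Pinehurst 15.8710, Claybrook 4.8586, Stonebridge 3.5671, Millford 3.2415.
Lower quotas: Oakdale 4, Rivermont 6, Pinehurst 15, Claybrook 4, Stonebridge 3, Millford 3 (sum 35, leaving 3 seats).
Remainders in descending order: Pinehurst 0.8710, Claybrook 0.8586, Stonebridge 0.5671, Rivermont 0.3568, Millford 0.2415, Oakdale 0.1049.
Largest remainders: Pinehurst, Claybrook, Stonebridge receive the extra seats.

Oakdale 4, Rivermont 6, Pinehurst 16, Claybrook 5, Stonebridge 4, Millford 3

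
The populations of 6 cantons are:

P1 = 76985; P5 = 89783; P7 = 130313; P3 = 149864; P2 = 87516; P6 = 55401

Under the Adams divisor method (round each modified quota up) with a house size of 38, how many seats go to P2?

6

Standard divisor 589862/38 ≈ 15522.684; standard quotas: P1 4.960, P5 5.784, P7 8.395, P3 9.655, P2 5.638, P6 3.569.
Rounding up gives 5, 6, 9, 10, 6, 4 = 40 seats, so the divisor must be adjusted.
With modified divisor 17100: modified quotas P1 4.502, P5 5.250, P7 7.621, P3 8.764, P2 5.118, P6 3.240.
Rounding up: P1 5, P5 6, P7 8, P3 9, P2 6, P6 4 (total 38).
P2 receives 6.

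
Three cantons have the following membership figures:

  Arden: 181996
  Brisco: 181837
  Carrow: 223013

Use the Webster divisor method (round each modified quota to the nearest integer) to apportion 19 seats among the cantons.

Standard divisor 586846/19 ≈ 30886.632; standard quotas: Arden 5.892, Brisco 5.887, Carrow 7.220.
Rounding to the nearest integer gives Arden 6, Brisco 6, Carrow 7 — total 19, matching the house size, so no adjustment is needed.

Arden=6; Brisco=6; Carrow=7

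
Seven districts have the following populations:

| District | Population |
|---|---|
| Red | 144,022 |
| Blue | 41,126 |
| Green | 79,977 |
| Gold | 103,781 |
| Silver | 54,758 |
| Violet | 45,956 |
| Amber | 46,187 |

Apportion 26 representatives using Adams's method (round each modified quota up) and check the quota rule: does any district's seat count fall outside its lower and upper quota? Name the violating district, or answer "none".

Standard quotas: Red 7.260, Blue 2.073, Green 4.031, Gold 5.231, Silver 2.760, Violet 2.316, Amber 2.328.
Adams allocation: Red 7, Blue 2, Green 4, Gold 5, Silver 3, Violet 2, Amber 3.
Every allocation lies between the lower and upper quota.

none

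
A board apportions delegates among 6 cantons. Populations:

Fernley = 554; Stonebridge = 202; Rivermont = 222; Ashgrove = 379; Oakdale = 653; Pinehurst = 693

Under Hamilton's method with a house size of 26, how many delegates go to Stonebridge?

Total 2703; standard divisor 2703/26 ≈ 103.962.
Standard quotas: Fernley 5.329, Stonebridge 1.943, Rivermont 2.135, Ashgrove 3.646, Oakdale 6.281, Pinehurst 6.666.
Lower quotas: Fernley 5, Stonebridge 1, Rivermont 2, Ashgrove 3, Oakdale 6, Pinehurst 6 (sum 23, leaving 3 seats).
Remainders in descending order: Stonebridge 0.943, Pinehurst 0.666, Ashgrove 0.646, Fernley 0.329, Oakdale 0.281, Rivermont 0.135.
The surplus seats go to Stonebridge, Pinehurst, Ashgrove.
Stonebridge receives 2.

2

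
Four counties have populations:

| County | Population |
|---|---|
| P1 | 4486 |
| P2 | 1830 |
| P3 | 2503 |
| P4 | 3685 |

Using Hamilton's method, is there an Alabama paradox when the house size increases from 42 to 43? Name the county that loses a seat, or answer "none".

At 42 seats: P1 15, P2 6, P3 9, P4 12.
At 43 seats: P1 15, P2 6, P3 9, P4 13.
No county's allocation decreased.

none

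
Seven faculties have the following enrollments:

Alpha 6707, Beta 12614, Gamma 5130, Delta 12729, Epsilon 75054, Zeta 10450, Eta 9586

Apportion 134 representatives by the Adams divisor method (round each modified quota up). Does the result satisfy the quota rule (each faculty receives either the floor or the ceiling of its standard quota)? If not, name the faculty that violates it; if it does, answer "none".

Standard quotas: Alpha 6.795, Beta 12.779, Gamma 5.197, Delta 12.895, Epsilon 76.036, Zeta 10.587, Eta 9.711.
Adams allocation: Alpha 7, Beta 13, Gamma 6, Delta 13, Epsilon 74, Zeta 11, Eta 10.
Epsilon has quota 76.036 (lower 76, upper 77) but receives 74 — outside the quota interval.

Epsilon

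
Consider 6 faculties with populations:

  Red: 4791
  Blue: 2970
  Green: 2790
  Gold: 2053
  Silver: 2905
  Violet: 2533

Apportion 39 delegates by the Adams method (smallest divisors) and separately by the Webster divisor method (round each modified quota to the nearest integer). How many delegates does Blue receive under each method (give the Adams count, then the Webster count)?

Adams: Red 10, Blue 6, Green 6, Gold 5, Silver 6, Violet 6.
Webster: Red 10, Blue 7, Green 6, Gold 4, Silver 6, Violet 6.
Blue gets 6 under Adams and 7 under Webster.

6 and 7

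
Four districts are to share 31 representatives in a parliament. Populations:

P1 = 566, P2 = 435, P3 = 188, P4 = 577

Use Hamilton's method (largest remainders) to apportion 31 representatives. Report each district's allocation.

Standard divisor: 1766 ÷ 31 ≈ 56.968.
Standard quotas: P1 9.935, P2 7.636, P3 3.300, P4 10.129.
Lower quotas: P1 9, P2 7, P3 3, P4 10 (sum 29, leaving 2 seats).
Remainders in descending order: P1 0.935, P2 0.636, P3 0.300, P4 0.129.
Largest remainders: P1, P2 receive the extra seats.

P1 10, P2 8, P3 3, P4 10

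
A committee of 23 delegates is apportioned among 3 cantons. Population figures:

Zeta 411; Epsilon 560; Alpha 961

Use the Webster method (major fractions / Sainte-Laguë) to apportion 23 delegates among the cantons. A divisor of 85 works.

Zeta 5; Epsilon 7; Alpha 11

With modified divisor 85: modified quotas Zeta 4.835, Epsilon 6.588, Alpha 11.306.
Rounding to the nearest integer: Zeta 5, Epsilon 7, Alpha 11 (total 23).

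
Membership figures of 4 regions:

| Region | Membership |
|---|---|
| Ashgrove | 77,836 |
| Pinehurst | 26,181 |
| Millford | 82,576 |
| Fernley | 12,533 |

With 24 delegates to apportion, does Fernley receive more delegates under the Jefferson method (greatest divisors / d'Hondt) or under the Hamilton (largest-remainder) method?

Hamilton

Jefferson: Ashgrove 10, Pinehurst 3, Millford 10, Fernley 1.
Hamilton: Ashgrove 9, Pinehurst 3, Millford 10, Fernley 2.
Fernley gets 1 under Jefferson and 2 under Hamilton.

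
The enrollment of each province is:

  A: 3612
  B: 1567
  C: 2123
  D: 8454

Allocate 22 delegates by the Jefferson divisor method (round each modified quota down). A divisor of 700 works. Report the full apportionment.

With modified divisor 700: modified quotas A 5.160, B 2.239, C 3.033, D 12.077.
Rounding down: A 5, B 2, C 3, D 12 (total 22).

A 5, B 2, C 3, D 12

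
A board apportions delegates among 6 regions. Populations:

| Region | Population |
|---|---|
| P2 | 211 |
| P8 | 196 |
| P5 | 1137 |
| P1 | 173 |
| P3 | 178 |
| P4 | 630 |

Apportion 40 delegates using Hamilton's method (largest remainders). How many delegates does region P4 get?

10

Total 2525; standard divisor 2525/40 ≈ 63.125.
Standard quotas: P2 3.343, P8 3.105, P5 18.012, P1 2.741, P3 2.820, P4 9.980.
Lower quotas: P2 3, P8 3, P5 18, P1 2, P3 2, P4 9 (sum 37, leaving 3 seats).
Remainders in descending order: P4 0.980, P3 0.820, P1 0.741, P2 0.343, P8 0.105, P5 0.012.
Largest remainders: P4, P3, P1 receive the extra seats.
P4 receives 10.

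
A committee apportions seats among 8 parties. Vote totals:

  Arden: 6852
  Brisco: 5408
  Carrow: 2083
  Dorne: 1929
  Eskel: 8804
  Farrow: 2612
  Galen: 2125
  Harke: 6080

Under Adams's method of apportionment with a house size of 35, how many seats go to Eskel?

Standard divisor 35893/35 ≈ 1025.514; standard quotas: Arden 6.682, Brisco 5.273, Carrow 2.031, Dorne 1.881, Eskel 8.585, Farrow 2.547, Galen 2.072, Harke 5.929.
Rounding up gives 7, 6, 3, 2, 9, 3, 3, 6 = 39 seats, so the divisor must be adjusted.
With modified divisor 1120: modified quotas Arden 6.118, Brisco 4.829, Carrow 1.860, Dorne 1.722, Eskel 7.861, Farrow 2.332, Galen 1.897, Harke 5.429.
Rounding up: Arden 7, Brisco 5, Carrow 2, Dorne 2, Eskel 8, Farrow 3, Galen 2, Harke 6 (total 35).
Eskel receives 8.

8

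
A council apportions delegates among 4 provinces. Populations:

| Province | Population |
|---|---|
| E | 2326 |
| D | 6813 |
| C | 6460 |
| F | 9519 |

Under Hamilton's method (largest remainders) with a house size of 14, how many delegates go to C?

Total 25118; standard divisor 25118/14 ≈ 1794.143.
Standard quotas: E 1.2964, D 3.7974, C 3.6006, F 5.3056.
Lower quotas: E 1, D 3, C 3, F 5 (sum 12, leaving 2 seats).
Remainders in descending order: D 0.7974, C 0.6006, F 0.3056, E 0.2964.
Largest remainders: D, C receive the extra seats.
C receives 4.

4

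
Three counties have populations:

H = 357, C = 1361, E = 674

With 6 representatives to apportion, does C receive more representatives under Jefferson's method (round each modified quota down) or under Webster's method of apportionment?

Jefferson

Jefferson: H 1, C 4, E 1.
Webster: H 1, C 3, E 2.
C gets 4 under Jefferson and 3 under Webster.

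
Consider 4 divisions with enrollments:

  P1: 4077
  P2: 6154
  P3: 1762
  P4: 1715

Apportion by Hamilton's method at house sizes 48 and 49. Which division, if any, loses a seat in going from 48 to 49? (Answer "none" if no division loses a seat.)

At 48 seats: P1 14, P2 22, P3 6, P4 6.
At 49 seats: P1 15, P2 22, P3 6, P4 6.
No division's allocation decreased.

none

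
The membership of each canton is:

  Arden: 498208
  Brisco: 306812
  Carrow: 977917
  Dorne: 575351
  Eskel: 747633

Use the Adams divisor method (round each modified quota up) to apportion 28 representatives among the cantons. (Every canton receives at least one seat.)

Arden 5, Brisco 3, Carrow 8, Dorne 5, Eskel 7

Standard divisor 3105921/28 ≈ 110925.75; standard quotas: Arden 4.491, Brisco 2.766, Carrow 8.816, Dorne 5.187, Eskel 6.740.
Rounding up gives 5, 3, 9, 6, 7 = 30 seats, so the divisor must be adjusted.
With modified divisor 123400: modified quotas Arden 4.037, Brisco 2.486, Carrow 7.925, Dorne 4.662, Eskel 6.059.
Rounding up: Arden 5, Brisco 3, Carrow 8, Dorne 5, Eskel 7 (total 28).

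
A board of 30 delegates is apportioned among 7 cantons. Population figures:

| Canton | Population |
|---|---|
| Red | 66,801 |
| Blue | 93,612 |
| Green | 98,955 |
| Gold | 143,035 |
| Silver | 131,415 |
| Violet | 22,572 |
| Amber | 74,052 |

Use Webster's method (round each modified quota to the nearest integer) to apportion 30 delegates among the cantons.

Standard divisor 630442/30 ≈ 21014.733; standard quotas: Red 3.179, Blue 4.455, Green 4.709, Gold 6.806, Silver 6.253, Violet 1.074, Amber 3.524.
Rounding to the nearest integer gives Red 3, Blue 4, Green 5, Gold 7, Silver 6, Violet 1, Amber 4 — total 30, matching the house size, so no adjustment is needed.

Red 3, Blue 4, Green 5, Gold 7, Silver 6, Violet 1, Amber 4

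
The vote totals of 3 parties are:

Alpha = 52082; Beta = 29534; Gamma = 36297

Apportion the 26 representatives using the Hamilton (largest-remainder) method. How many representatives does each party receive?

The standard divisor is 117913/26 ≈ 4535.115.
Standard quotas: Alpha 11.4842, Beta 6.5123, Gamma 8.0035.
Lower quotas: Alpha 11, Beta 6, Gamma 8 (sum 25, leaving 1 seat).
Remainders in descending order: Beta 0.5123, Alpha 0.4842, Gamma 0.0035.
The surplus seat goes to Beta.

Alpha: 11, Beta: 7, Gamma: 8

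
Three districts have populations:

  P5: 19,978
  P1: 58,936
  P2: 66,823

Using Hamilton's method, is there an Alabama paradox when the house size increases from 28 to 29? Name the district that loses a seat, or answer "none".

none

At 28 seats: P5 4, P1 11, P2 13.
At 29 seats: P5 4, P1 12, P2 13.
No district's allocation decreased.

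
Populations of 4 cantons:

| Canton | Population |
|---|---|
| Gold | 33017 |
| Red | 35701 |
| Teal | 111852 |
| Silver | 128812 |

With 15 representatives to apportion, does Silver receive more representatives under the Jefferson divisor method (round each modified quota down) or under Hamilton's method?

Jefferson

Jefferson: Gold 1, Red 1, Teal 6, Silver 7.
Hamilton: Gold 2, Red 2, Teal 5, Silver 6.
Silver gets 7 under Jefferson and 6 under Hamilton.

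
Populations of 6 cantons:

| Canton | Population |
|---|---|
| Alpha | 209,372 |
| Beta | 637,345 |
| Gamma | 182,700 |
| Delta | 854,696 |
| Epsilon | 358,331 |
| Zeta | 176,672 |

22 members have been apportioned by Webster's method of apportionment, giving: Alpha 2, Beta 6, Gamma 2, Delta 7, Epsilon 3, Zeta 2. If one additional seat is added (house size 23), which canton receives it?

Delta

Priority for the next seat is population ÷ (current seats + 0.5).
Priorities: Alpha 83748.800, Beta 98053.077, Gamma 73080.000, Delta 113959.467, Epsilon 102380.286, Zeta 70668.800.
Highest priority: Delta.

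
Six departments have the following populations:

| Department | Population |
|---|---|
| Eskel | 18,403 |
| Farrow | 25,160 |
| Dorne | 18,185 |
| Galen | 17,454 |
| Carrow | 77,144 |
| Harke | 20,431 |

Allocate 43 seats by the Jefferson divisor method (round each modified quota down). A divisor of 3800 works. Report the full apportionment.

Eskel 4; Farrow 6; Dorne 4; Galen 4; Carrow 20; Harke 5

With modified divisor 3800: modified quotas Eskel 4.843, Farrow 6.621, Dorne 4.786, Galen 4.593, Carrow 20.301, Harke 5.377.
Rounding down: Eskel 4, Farrow 6, Dorne 4, Galen 4, Carrow 20, Harke 5 (total 43).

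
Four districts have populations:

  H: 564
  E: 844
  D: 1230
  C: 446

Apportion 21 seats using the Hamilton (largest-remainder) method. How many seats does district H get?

Standard divisor: 3084 ÷ 21 ≈ 146.857.
Standard quotas: H 3.840, E 5.747, D 8.375, C 3.037.
Lower quotas: H 3, E 5, D 8, C 3 (sum 19, leaving 2 seats).
Remainders in descending order: H 0.840, E 0.747, D 0.375, C 0.037.
The surplus seats go to H, E.
H receives 4.

4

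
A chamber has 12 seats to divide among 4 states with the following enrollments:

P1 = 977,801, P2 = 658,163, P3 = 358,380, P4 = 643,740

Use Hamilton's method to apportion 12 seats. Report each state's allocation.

Standard divisor: 2638084 ÷ 12 ≈ 219840.333.
Standard quotas: P1 4.4478, P2 2.9938, P3 1.6302, P4 2.9282.
Lower quotas: P1 4, P2 2, P3 1, P4 2 (sum 9, leaving 3 seats).
Remainders in descending order: P2 0.9938, P4 0.9282, P3 0.6302, P1 0.4478.
The surplus seats go to P2, P4, P3.

P1 4; P2 3; P3 2; P4 3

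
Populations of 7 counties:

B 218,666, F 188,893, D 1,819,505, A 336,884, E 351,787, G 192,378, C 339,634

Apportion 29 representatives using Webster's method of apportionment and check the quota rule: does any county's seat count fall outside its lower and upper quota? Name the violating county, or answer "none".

Standard quotas: B 1.839, F 1.589, D 15.304, A 2.834, E 2.959, G 1.618, C 2.857.
Webster allocation: B 2, F 2, D 14, A 3, E 3, G 2, C 3.
D has quota 15.304 (lower 15, upper 16) but receives 14 — outside the quota interval.

D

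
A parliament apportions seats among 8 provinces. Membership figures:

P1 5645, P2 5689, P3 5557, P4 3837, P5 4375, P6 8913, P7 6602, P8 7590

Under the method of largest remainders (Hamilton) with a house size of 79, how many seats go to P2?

9

Total 48208; standard divisor 48208/79 ≈ 610.228.
Standard quotas: P1 9.2506, P2 9.3227, P3 9.1064, P4 6.2878, P5 7.1695, P6 14.6060, P7 10.8189, P8 12.4380.
Lower quotas: P1 9, P2 9, P3 9, P4 6, P5 7, P6 14, P7 10, P8 12 (sum 76, leaving 3 seats).
Remainders in descending order: P7 0.8189, P6 0.6060, P8 0.4380, P2 0.3227, P4 0.2878, P1 0.2506, P5 0.1695, P3 0.1064.
The surplus seats go to P7, P6, P8.
P2 receives 9.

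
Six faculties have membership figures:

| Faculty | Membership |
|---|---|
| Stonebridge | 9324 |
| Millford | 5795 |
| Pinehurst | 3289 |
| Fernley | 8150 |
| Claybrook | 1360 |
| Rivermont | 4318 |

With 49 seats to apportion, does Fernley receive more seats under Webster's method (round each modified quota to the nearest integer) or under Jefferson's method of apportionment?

Webster: Stonebridge 14, Millford 9, Pinehurst 5, Fernley 12, Claybrook 2, Rivermont 7.
Jefferson: Stonebridge 14, Millford 9, Pinehurst 5, Fernley 13, Claybrook 2, Rivermont 6.
Fernley gets 12 under Webster and 13 under Jefferson.

Jefferson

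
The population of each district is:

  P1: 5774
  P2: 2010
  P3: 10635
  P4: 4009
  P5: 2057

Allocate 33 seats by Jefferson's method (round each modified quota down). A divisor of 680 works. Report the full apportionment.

P1=8, P2=2, P3=15, P4=5, P5=3

With modified divisor 680: modified quotas P1 8.491, P2 2.956, P3 15.640, P4 5.896, P5 3.025.
Rounding down: P1 8, P2 2, P3 15, P4 5, P5 3 (total 33).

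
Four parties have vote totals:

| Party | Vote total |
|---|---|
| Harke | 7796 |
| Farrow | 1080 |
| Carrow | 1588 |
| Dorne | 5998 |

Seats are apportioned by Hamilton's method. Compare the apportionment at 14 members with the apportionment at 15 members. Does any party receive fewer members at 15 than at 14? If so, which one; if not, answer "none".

none

At 14 seats: Harke 7, Farrow 1, Carrow 1, Dorne 5.
At 15 seats: Harke 7, Farrow 1, Carrow 1, Dorne 6.
No party's allocation decreased.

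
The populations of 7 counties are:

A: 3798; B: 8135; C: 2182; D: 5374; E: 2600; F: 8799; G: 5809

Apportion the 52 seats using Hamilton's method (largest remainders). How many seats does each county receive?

A: 5, B: 12, C: 3, D: 8, E: 4, F: 12, G: 8

Total 36697; standard divisor 36697/52 ≈ 705.712.
Standard quotas: A 5.3818, B 11.5274, C 3.0919, D 7.6150, E 3.6842, F 12.4683, G 8.2314.
Lower quotas: A 5, B 11, C 3, D 7, E 3, F 12, G 8 (sum 49, leaving 3 seats).
Remainders in descending order: E 0.6842, D 0.6150, B 0.5274, F 0.4683, A 0.3818, G 0.2314, C 0.0919.
Largest remainders: E, D, B receive the extra seats.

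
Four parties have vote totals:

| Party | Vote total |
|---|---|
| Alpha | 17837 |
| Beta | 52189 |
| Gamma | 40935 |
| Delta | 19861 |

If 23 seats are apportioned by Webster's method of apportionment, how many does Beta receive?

9

Standard divisor 130822/23 ≈ 5687.913; standard quotas: Alpha 3.136, Beta 9.175, Gamma 7.197, Delta 3.492.
Rounding to the nearest integer gives 3, 9, 7, 3 = 22 seats, so the divisor must be adjusted.
With modified divisor 5600: modified quotas Alpha 3.185, Beta 9.319, Gamma 7.310, Delta 3.547.
Rounding to the nearest integer: Alpha 3, Beta 9, Gamma 7, Delta 4 (total 23).
Beta receives 9.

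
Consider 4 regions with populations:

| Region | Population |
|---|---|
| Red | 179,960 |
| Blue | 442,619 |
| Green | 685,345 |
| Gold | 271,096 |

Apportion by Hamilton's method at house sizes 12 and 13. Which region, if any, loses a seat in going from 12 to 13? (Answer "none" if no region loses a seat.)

At 12 seats: Red 2, Blue 3, Green 5, Gold 2.
At 13 seats: Red 1, Blue 4, Green 6, Gold 2.
Red drops from 2 to 1.

Red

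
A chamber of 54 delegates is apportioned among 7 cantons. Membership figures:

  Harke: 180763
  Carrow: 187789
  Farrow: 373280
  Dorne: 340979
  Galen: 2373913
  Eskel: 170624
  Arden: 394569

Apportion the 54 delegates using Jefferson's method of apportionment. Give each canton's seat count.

Standard divisor 4021917/54 ≈ 74479.944; standard quotas: Harke 2.427, Carrow 2.521, Farrow 5.012, Dorne 4.578, Galen 31.873, Eskel 2.291, Arden 5.298.
Rounding down gives 2, 2, 5, 4, 31, 2, 5 = 51 seats, so the divisor must be adjusted.
With modified divisor 69000: modified quotas Harke 2.620, Carrow 2.722, Farrow 5.410, Dorne 4.942, Galen 34.405, Eskel 2.473, Arden 5.718.
Rounding down: Harke 2, Carrow 2, Farrow 5, Dorne 4, Galen 34, Eskel 2, Arden 5 (total 54).

Harke 2, Carrow 2, Farrow 5, Dorne 4, Galen 34, Eskel 2, Arden 5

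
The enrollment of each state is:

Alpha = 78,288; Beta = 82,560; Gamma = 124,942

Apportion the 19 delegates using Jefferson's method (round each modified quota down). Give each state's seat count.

Alpha=5, Beta=5, Gamma=9

Standard divisor 285790/19 ≈ 15041.579; standard quotas: Alpha 5.205, Beta 5.489, Gamma 8.306.
Rounding down gives 5, 5, 8 = 18 seats, so the divisor must be adjusted.
With modified divisor 13820: modified quotas Alpha 5.665, Beta 5.974, Gamma 9.041.
Rounding down: Alpha 5, Beta 5, Gamma 9 (total 19).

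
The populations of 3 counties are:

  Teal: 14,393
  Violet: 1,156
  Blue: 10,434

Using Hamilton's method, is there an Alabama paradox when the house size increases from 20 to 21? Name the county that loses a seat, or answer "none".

At 20 seats: Teal 11, Violet 1, Blue 8.
At 21 seats: Teal 12, Violet 1, Blue 8.
No county's allocation decreased.

none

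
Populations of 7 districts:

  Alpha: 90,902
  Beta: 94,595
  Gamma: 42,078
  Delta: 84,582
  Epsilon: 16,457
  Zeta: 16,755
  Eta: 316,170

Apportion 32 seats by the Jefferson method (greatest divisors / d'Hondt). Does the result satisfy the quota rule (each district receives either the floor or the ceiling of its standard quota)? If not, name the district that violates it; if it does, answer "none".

Standard quotas: Alpha 4.397, Beta 4.576, Gamma 2.035, Delta 4.091, Epsilon 0.796, Zeta 0.810, Eta 15.294.
Jefferson allocation: Alpha 4, Beta 5, Gamma 2, Delta 4, Epsilon 0, Zeta 0, Eta 17.
Eta has quota 15.294 (lower 15, upper 16) but receives 17 — outside the quota interval.

Eta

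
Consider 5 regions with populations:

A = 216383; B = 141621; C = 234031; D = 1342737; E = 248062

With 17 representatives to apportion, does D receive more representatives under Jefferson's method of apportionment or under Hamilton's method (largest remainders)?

Jefferson

Jefferson: A 1, B 1, C 2, D 11, E 2.
Hamilton: A 2, B 1, C 2, D 10, E 2.
D gets 11 under Jefferson and 10 under Hamilton.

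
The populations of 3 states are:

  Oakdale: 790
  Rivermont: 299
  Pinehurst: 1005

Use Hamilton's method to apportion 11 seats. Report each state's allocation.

Oakdale: 4, Rivermont: 2, Pinehurst: 5

Total 2094; standard divisor 2094/11 ≈ 190.364.
Standard quotas: Oakdale 4.150, Rivermont 1.571, Pinehurst 5.279.
Lower quotas: Oakdale 4, Rivermont 1, Pinehurst 5 (sum 10, leaving 1 seat).
Remainders in descending order: Rivermont 0.571, Pinehurst 0.279, Oakdale 0.150.
The surplus seat goes to Rivermont.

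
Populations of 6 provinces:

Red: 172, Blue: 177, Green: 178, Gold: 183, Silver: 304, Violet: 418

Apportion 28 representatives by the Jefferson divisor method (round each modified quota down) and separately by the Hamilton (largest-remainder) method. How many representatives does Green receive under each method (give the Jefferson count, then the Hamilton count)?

Jefferson: Red 3, Blue 3, Green 3, Gold 4, Silver 6, Violet 9.
Hamilton: Red 3, Blue 3, Green 4, Gold 4, Silver 6, Violet 8.
Green gets 3 under Jefferson and 4 under Hamilton.

3 and 4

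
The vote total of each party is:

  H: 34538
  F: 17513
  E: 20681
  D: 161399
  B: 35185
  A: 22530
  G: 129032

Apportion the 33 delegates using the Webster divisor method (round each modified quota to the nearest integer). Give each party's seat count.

H: 3, F: 1, E: 2, D: 12, B: 3, A: 2, G: 10

Standard divisor 420878/33 ≈ 12753.879; standard quotas: H 2.708, F 1.373, E 1.622, D 12.655, B 2.759, A 1.767, G 10.117.
Rounding to the nearest integer gives 3, 1, 2, 13, 3, 2, 10 = 34 seats, so the divisor must be adjusted.
With modified divisor 13200: modified quotas H 2.617, F 1.327, E 1.567, D 12.227, B 2.666, A 1.707, G 9.775.
Rounding to the nearest integer: H 3, F 1, E 2, D 12, B 3, A 2, G 10 (total 33).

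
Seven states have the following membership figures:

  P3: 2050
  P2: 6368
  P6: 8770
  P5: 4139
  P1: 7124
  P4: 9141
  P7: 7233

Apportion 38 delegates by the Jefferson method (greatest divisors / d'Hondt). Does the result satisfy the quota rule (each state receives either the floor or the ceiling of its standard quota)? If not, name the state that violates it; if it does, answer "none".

Standard quotas: P3 1.738, P2 5.398, P6 7.435, P5 3.509, P1 6.039, P4 7.749, P7 6.132.
Jefferson allocation: P3 1, P2 6, P6 8, P5 3, P1 6, P4 8, P7 6.
Every allocation lies between the lower and upper quota.

none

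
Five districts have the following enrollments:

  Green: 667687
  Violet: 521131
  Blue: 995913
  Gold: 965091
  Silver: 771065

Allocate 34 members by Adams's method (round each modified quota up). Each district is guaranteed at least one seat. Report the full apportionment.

Green: 6, Violet: 5, Blue: 8, Gold: 8, Silver: 7

Standard divisor 3920887/34 ≈ 115320.206; standard quotas: Green 5.790, Violet 4.519, Blue 8.636, Gold 8.369, Silver 6.686.
Rounding up gives 6, 5, 9, 9, 7 = 36 seats, so the divisor must be adjusted.
With modified divisor 126500: modified quotas Green 5.278, Violet 4.120, Blue 7.873, Gold 7.629, Silver 6.095.
Rounding up: Green 6, Violet 5, Blue 8, Gold 8, Silver 7 (total 34).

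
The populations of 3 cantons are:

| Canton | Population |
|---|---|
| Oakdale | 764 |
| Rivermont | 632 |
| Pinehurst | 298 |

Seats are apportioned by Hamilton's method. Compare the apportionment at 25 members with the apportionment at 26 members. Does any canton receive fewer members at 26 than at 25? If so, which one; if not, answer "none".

Pinehurst

At 25 seats: Oakdale 11, Rivermont 9, Pinehurst 5.
At 26 seats: Oakdale 12, Rivermont 10, Pinehurst 4.
Pinehurst drops from 5 to 4.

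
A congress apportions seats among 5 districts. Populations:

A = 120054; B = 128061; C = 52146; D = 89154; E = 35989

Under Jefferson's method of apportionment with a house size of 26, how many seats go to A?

Standard divisor 425404/26 ≈ 16361.692; standard quotas: A 7.338, B 7.827, C 3.187, D 5.449, E 2.200.
Rounding down gives 7, 7, 3, 5, 2 = 24 seats, so the divisor must be adjusted.
With modified divisor 14930: modified quotas A 8.041, B 8.577, C 3.493, D 5.971, E 2.411.
Rounding down: A 8, B 8, C 3, D 5, E 2 (total 26).
A receives 8.

8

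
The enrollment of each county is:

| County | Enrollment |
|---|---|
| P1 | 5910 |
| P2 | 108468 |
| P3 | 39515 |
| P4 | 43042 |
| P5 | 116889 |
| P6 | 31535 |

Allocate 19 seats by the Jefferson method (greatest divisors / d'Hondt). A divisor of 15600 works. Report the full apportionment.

With modified divisor 15600: modified quotas P1 0.379, P2 6.953, P3 2.533, P4 2.759, P5 7.493, P6 2.021.
Rounding down: P1 0, P2 6, P3 2, P4 2, P5 7, P6 2 (total 19).

P1: 0, P2: 6, P3: 2, P4: 2, P5: 7, P6: 2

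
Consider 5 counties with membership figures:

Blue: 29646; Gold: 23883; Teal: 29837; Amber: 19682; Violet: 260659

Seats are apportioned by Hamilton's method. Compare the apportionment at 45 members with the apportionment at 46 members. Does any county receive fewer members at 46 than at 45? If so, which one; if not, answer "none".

At 45 seats: Blue 4, Gold 3, Teal 4, Amber 2, Violet 32.
At 46 seats: Blue 4, Gold 3, Teal 4, Amber 2, Violet 33.
No county's allocation decreased.

none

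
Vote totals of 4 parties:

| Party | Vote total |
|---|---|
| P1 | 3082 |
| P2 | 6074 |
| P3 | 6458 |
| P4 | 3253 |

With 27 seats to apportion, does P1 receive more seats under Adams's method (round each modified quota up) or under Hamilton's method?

Adams

Adams: P1 5, P2 8, P3 9, P4 5.
Hamilton: P1 4, P2 9, P3 9, P4 5.
P1 gets 5 under Adams and 4 under Hamilton.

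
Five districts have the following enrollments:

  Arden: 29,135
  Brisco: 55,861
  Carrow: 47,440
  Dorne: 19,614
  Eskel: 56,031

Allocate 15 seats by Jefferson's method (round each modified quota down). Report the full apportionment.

Arden 2, Brisco 4, Carrow 4, Dorne 1, Eskel 4

Standard divisor 208081/15 ≈ 13872.067; standard quotas: Arden 2.100, Brisco 4.027, Carrow 3.420, Dorne 1.414, Eskel 4.039.
Rounding down gives 2, 4, 3, 1, 4 = 14 seats, so the divisor must be adjusted.
With modified divisor 11500: modified quotas Arden 2.533, Brisco 4.857, Carrow 4.125, Dorne 1.706, Eskel 4.872.
Rounding down: Arden 2, Brisco 4, Carrow 4, Dorne 1, Eskel 4 (total 15).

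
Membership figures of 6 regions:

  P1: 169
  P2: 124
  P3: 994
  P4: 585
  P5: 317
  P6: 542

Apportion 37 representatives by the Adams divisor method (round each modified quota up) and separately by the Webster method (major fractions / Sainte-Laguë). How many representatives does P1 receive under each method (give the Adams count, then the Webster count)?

Adams: P1 3, P2 2, P3 13, P4 8, P5 4, P6 7.
Webster: P1 2, P2 2, P3 14, P4 8, P5 4, P6 7.
P1 gets 3 under Adams and 2 under Webster.

3 and 2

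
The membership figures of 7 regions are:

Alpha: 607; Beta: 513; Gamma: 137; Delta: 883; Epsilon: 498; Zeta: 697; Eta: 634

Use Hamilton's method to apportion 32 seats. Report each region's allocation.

The standard divisor is 3969/32 ≈ 124.031.
Standard quotas: Alpha 4.894, Beta 4.136, Gamma 1.105, Delta 7.119, Epsilon 4.015, Zeta 5.620, Eta 5.112.
Lower quotas: Alpha 4, Beta 4, Gamma 1, Delta 7, Epsilon 4, Zeta 5, Eta 5 (sum 30, leaving 2 seats).
Remainders in descending order: Alpha 0.894, Zeta 0.620, Beta 0.136, Delta 0.119, Eta 0.112, Gamma 0.105, Epsilon 0.015.
Largest remainders: Alpha, Zeta receive the extra seats.

Alpha: 5, Beta: 4, Gamma: 1, Delta: 7, Epsilon: 4, Zeta: 6, Eta: 5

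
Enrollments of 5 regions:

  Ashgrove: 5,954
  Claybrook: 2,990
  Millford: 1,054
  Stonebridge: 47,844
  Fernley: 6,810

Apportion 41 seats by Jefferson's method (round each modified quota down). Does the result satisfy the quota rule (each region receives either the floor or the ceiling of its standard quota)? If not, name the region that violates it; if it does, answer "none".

Standard quotas: Ashgrove 3.776, Claybrook 1.896, Millford 0.668, Stonebridge 30.341, Fernley 4.319.
Jefferson allocation: Ashgrove 3, Claybrook 2, Millford 0, Stonebridge 32, Fernley 4.
Stonebridge has quota 30.341 (lower 30, upper 31) but receives 32 — outside the quota interval.

Stonebridge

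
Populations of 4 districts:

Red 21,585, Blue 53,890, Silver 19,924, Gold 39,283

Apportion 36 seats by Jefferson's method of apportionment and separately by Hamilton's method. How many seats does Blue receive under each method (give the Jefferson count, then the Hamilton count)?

Jefferson: Red 6, Blue 15, Silver 5, Gold 10.
Hamilton: Red 6, Blue 14, Silver 5, Gold 11.
Blue gets 15 under Jefferson and 14 under Hamilton.

15 and 14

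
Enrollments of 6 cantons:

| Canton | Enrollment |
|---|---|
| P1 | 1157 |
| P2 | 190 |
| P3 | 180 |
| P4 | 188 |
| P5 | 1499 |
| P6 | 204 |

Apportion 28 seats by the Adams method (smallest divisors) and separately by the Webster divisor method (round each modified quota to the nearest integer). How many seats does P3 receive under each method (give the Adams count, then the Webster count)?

2 and 1

Adams: P1 9, P2 2, P3 2, P4 2, P5 11, P6 2.
Webster: P1 9, P2 2, P3 1, P4 2, P5 12, P6 2.
P3 gets 2 under Adams and 1 under Webster.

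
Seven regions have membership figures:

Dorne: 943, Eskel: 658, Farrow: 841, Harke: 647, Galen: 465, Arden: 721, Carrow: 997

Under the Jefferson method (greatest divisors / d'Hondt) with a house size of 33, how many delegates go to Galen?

Standard divisor 5272/33 ≈ 159.758; standard quotas: Dorne 5.903, Eskel 4.119, Farrow 5.264, Harke 4.050, Galen 2.911, Arden 4.513, Carrow 6.241.
Rounding down gives 5, 4, 5, 4, 2, 4, 6 = 30 seats, so the divisor must be adjusted.
With modified divisor 143: modified quotas Dorne 6.594, Eskel 4.601, Farrow 5.881, Harke 4.524, Galen 3.252, Arden 5.042, Carrow 6.972.
Rounding down: Dorne 6, Eskel 4, Farrow 5, Harke 4, Galen 3, Arden 5, Carrow 6 (total 33).
Galen receives 3.

3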